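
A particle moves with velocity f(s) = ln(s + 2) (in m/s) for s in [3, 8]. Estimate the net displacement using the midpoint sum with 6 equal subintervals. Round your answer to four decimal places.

9.9815

Δs = (8 − 3)/6 = 5/6.
Midpoints: 41/12, 4.25, 61/12, 71/12, 6.75, 91/12.
f(41/12) ≈ 1.6895, f(4.25) ≈ 1.8326, f(61/12) ≈ 1.9577, f(71/12) ≈ 2.0690, f(6.75) ≈ 2.1691, f(91/12) ≈ 2.2600.
Sum = Δs · [f(41/12) + f(4.25) + f(61/12) + ...].
Sum ≈ 9.9815.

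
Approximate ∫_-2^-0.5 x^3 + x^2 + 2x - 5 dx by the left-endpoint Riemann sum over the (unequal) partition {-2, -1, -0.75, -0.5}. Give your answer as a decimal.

-16.33984375

Subinterval widths: 1, 0.25, 0.25.
Left endpoints: -2, -1, -0.75.
f(-2) = -13, f(-1) = -7, f(-0.75) = -6.359375.
Sum = Σ Δx_i · f(x_i).
Sum = -16.33984375.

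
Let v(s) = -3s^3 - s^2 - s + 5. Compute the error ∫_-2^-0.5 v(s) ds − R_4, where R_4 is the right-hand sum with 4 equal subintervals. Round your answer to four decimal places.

3.6475

Exact integral: ∫_-2^-0.5 v(s) ds = 18.703125.
R_4 ≈ 15.055664.
Error ≈ 18.703125 − 15.055664 ≈ 3.6475.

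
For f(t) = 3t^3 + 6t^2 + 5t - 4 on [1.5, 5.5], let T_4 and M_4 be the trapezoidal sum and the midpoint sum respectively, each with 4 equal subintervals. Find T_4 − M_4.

37.5

T_4 = 1087.5.
M_4 = 1050.
T_4 − M_4 = 37.5.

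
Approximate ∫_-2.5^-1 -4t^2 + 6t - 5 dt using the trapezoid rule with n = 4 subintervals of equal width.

-42.890625

Δt = (-1 − (-2.5))/4 = 0.375.
f(-2.5) = -45, f(-2.125) = -35.8125, f(-1.75) = -27.75, f(-1.375) = -20.8125, f(-1) = -15.
T_4 = (Δt/2)·[f(t_0) + 2f(t_1) + 2f(t_2) + 2f(t_3) + f(t_4)].
Sum = -42.890625.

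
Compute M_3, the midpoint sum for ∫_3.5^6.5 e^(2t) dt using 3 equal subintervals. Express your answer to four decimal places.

187762.2152

Δt = (6.5 − 3.5)/3 = 1.
Midpoints: 4, 5, 6.
f(4) ≈ 2980.9580, f(5) ≈ 22026.4658, f(6) ≈ 162754.7914.
Sum = Δt · [f(4) + f(5) + f(6)].
Sum ≈ 187762.2152.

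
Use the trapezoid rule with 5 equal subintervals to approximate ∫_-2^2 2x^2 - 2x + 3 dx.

23.52

Δx = (2 − (-2))/5 = 0.8.
f(-2) = 15, f(-1.2) = 8.28, f(-0.4) = 4.12, f(0.4) = 2.52, f(1.2) = 3.48, f(2) = 7.
T_5 = (Δx/2)·[f(x_0) + 2f(x_1) + ... + 2f(x_{4}) + f(x_5)].
Sum = 23.52.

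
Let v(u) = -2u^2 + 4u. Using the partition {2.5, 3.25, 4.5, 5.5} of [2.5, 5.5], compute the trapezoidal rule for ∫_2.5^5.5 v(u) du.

-53.625

Subinterval widths: 0.75, 1.25, 1.
v(2.5) = -2.5, v(3.25) = -8.125, v(4.5) = -22.5, v(5.5) = -38.5.
On each subinterval the trapezoid contributes (Δu_i/2)·[v(u_{i-1}) + v(u_i)].
Sum = -53.625.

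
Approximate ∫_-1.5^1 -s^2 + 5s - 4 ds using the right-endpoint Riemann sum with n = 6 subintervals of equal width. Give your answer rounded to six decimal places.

Δs = (1 − (-1.5))/6 = 5/12.
Right endpoints: -13/12, -2/3, -0.25, 1/6, 7/12, 1.
f(-13/12) = -1525/144, f(-2/3) = -70/9, f(-0.25) = -5.3125, f(1/6) = -115/36, f(7/12) = -205/144, f(1) = 0.
Sum = Δs · [f(-13/12) + f(-2/3) + f(-0.25) + ...].
Sum ≈ -11.791088.

-11.791088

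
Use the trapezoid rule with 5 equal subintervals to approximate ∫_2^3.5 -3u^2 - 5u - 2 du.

Δu = (3.5 − 2)/5 = 0.3.
f(2) = -24, f(2.3) = -29.37, f(2.6) = -35.28, f(2.9) = -41.73, f(3.2) = -48.72, f(3.5) = -56.25.
T_5 = (Δu/2)·[f(u_0) + 2f(u_1) + ... + 2f(u_{4}) + f(u_5)].
Sum = -58.5675.

-58.5675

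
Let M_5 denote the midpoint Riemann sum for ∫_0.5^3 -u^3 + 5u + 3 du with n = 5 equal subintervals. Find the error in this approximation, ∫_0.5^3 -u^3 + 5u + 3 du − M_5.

Exact integral: ∫_0.5^3 f(u) du = 9.140625.
M_5 = 9.4140625.
Error = 9.140625 − 9.4140625 = -0.2734375.

-0.2734375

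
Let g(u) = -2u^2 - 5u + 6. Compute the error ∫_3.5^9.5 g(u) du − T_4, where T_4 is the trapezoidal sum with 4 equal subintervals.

4.5

Exact integral: ∫_3.5^9.5 g(u) du = -702.
T_4 = -706.5.
Error = -702 − (-706.5) = 4.5.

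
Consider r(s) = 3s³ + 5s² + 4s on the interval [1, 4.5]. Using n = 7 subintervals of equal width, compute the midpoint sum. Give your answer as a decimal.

493.3359375

Δs = (4.5 − 1)/7 = 0.5.
Midpoints: 1.25, 1.75, 2.25, 2.75, 3.25, 3.75, 4.25.
r(1.25) = 18.671875, r(1.75) = 38.390625, r(2.25) = 68.484375, r(2.75) = 111.203125, r(3.25) = 168.796875, r(3.75) = 243.515625, r(4.25) = 337.609375.
Sum = Δs · [r(1.25) + r(1.75) + r(2.25) + ...].
Sum = 493.3359375.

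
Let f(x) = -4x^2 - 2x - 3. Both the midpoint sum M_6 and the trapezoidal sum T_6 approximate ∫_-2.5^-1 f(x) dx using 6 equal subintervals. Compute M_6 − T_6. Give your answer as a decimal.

M_6 = -18.71875.
T_6 = -18.8125.
M_6 − T_6 = 0.09375.

0.09375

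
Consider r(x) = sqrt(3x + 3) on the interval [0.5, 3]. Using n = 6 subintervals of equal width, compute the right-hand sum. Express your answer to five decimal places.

7.39207

Δx = (3 − 0.5)/6 = 5/12.
Right endpoints: 11/12, 4/3, 1.75, 13/6, 31/12, 3.
r(11/12) ≈ 2.39792, r(4/3) ≈ 2.64575, r(1.75) ≈ 2.87228, r(13/6) ≈ 3.08221, r(31/12) ≈ 3.27872, r(3) ≈ 3.46410.
Sum = Δx · [r(11/12) + r(4/3) + r(1.75) + ...].
Sum ≈ 7.39207.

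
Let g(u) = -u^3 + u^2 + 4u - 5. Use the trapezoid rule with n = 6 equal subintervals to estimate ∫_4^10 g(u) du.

-2006

Δu = (10 − 4)/6 = 1.
g(4) = -37, g(5) = -85, g(6) = -161, g(7) = -271, g(8) = -421, g(9) = -617, g(10) = -865.
T_6 = (Δu/2)·[g(u_0) + 2g(u_1) + ... + 2g(u_{5}) + g(u_6)].
Sum = -2006.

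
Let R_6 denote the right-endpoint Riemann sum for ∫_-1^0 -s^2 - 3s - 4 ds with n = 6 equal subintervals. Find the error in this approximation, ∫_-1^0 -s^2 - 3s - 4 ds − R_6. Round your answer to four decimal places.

0.1713

Exact integral: ∫_-1^0 f(s) ds ≈ -2.833333.
R_6 ≈ -3.004630.
Error ≈ -2.833333 − (-3.004630) ≈ 0.1713.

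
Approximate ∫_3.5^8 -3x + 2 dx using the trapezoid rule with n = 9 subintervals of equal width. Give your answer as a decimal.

Δx = (8 − 3.5)/9 = 0.5.
f(3.5) = -8.5, f(4) = -10, f(4.5) = -11.5, f(5) = -13, f(5.5) = -14.5, f(6) = -16, f(6.5) = -17.5, f(7) = -19, f(7.5) = -20.5, f(8) = -22.
T_9 = (Δx/2)·[f(x_0) + 2f(x_1) + ... + 2f(x_{8}) + f(x_9)].
Sum = -68.625.

-68.625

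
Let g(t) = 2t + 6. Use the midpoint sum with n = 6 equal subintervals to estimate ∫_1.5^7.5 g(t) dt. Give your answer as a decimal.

90

Δt = (7.5 − 1.5)/6 = 1.
Midpoints: 2, 3, 4, 5, 6, 7.
g(2) = 10, g(3) = 12, g(4) = 14, g(5) = 16, g(6) = 18, g(7) = 20.
Sum = Δt · [g(2) + g(3) + g(4) + ...].
Sum = 90.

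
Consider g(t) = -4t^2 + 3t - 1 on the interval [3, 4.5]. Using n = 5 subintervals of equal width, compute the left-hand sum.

-64.14

Δt = (4.5 − 3)/5 = 0.3.
Left endpoints: 3, 3.3, 3.6, 3.9, 4.2.
g(3) = -28, g(3.3) = -34.66, g(3.6) = -42.04, g(3.9) = -50.14, g(4.2) = -58.96.
Sum = Δt · [g(3) + g(3.3) + g(3.6) + g(3.9) + g(4.2)].
Sum = -64.14.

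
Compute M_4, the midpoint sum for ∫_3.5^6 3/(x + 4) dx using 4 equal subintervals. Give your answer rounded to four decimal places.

0.8627

Δx = (6 − 3.5)/4 = 0.625.
Midpoints: 3.8125, 4.4375, 5.0625, 5.6875.
f(3.8125) = 0.384, f(4.4375) = 16/45, f(5.0625) = 48/145, f(5.6875) = 48/155.
Sum = Δx · [f(3.8125) + f(4.4375) + f(5.0625) + f(5.6875)].
Sum ≈ 0.8627.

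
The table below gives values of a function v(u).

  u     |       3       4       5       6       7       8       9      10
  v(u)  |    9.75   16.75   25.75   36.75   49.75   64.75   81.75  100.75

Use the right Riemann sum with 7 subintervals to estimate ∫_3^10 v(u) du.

376.25

Δu = 1.
Sum = 1·[16.75 + 25.75 + 36.75 + 49.75 + 64.75 + 81.75 + 100.75] = 376.25.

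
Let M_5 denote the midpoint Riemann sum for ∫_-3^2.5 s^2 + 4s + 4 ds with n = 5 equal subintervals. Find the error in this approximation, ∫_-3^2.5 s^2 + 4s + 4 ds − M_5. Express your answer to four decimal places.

Exact integral: ∫_-3^2.5 f(s) ds ≈ 30.708333.
M_5 = 30.15375.
Error ≈ 30.708333 − 30.15375 ≈ 0.5546.

0.5546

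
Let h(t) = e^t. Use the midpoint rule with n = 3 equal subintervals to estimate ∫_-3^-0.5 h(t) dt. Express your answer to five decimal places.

Δt = (-0.5 − (-3))/3 = 5/6.
Midpoints: -31/12, -1.75, -11/12.
h(-31/12) ≈ 0.07552, h(-1.75) ≈ 0.17377, h(-11/12) ≈ 0.39985.
Sum = Δt · [h(-31/12) + h(-1.75) + h(-11/12)].
Sum ≈ 0.54095.

0.54095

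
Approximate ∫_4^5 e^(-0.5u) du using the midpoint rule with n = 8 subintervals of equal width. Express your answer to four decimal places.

0.1065

Δu = (5 − 4)/8 = 0.125.
Midpoints: 4.0625, 4.1875, 4.3125, 4.4375, 4.5625, 4.6875, 4.8125, 4.9375.
f(4.0625) ≈ 0.1312, f(4.1875) ≈ 0.1232, f(4.3125) ≈ 0.1158, f(4.4375) ≈ 0.1087, f(4.5625) ≈ 0.1022, f(4.6875) ≈ 0.0960, f(4.8125) ≈ 0.0902, f(4.9375) ≈ 0.0847.
Sum = Δu · [f(4.0625) + f(4.1875) + f(4.3125) + ...].
Sum ≈ 0.1065.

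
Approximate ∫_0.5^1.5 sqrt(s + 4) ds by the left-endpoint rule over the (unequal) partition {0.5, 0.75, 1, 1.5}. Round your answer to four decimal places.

Subinterval widths: 0.25, 0.25, 0.5.
Left endpoints: 0.5, 0.75, 1.
f(0.5) ≈ 2.1213, f(0.75) ≈ 2.1794, f(1) ≈ 2.2361.
Sum = Σ Δs_i · f(s_i).
Sum ≈ 2.1932.

2.1932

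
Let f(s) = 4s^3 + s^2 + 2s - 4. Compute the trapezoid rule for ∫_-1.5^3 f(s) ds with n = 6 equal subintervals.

79.03125

Δs = (3 − (-1.5))/6 = 0.75.
f(-1.5) = -18.25, f(-0.75) = -6.625, f(0) = -4, f(0.75) = -0.25, f(1.5) = 14.75, f(2.25) = 51.125, f(3) = 119.
T_6 = (Δs/2)·[f(s_0) + 2f(s_1) + ... + 2f(s_{5}) + f(s_6)].
Sum = 79.03125.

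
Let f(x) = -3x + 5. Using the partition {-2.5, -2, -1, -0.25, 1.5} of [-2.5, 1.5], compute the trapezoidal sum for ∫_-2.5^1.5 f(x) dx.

26

Subinterval widths: 0.5, 1, 0.75, 1.75.
f(-2.5) = 12.5, f(-2) = 11, f(-1) = 8, f(-0.25) = 5.75, f(1.5) = 0.5.
On each subinterval the trapezoid contributes (Δx_i/2)·[f(x_{i-1}) + f(x_i)].
Sum = 26.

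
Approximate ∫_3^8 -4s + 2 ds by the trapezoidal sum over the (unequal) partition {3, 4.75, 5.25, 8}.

Subinterval widths: 1.75, 0.5, 2.75.
f(3) = -10, f(4.75) = -17, f(5.25) = -19, f(8) = -30.
On each subinterval the trapezoid contributes (Δs_i/2)·[f(s_{i-1}) + f(s_i)].
Sum = -100.

-100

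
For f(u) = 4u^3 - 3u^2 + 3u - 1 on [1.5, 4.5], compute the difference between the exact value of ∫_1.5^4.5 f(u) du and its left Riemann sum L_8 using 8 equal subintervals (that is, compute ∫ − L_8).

Exact integral: ∫_1.5^4.5 f(u) du = 341.25.
L_8 = 286.1953125.
Error = 341.25 − 286.1953125 = 55.0546875.

55.0546875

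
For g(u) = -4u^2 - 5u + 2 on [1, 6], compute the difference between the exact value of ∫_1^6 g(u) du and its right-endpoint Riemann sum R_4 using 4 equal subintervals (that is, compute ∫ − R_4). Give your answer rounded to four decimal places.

Exact integral: ∫_1^6 g(u) du ≈ -364.166667.
R_4 = -472.5.
Error ≈ -364.166667 − (-472.5) ≈ 108.3333.

108.3333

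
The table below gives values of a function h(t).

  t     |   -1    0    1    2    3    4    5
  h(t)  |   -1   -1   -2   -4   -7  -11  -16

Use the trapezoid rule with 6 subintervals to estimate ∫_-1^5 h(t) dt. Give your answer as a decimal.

Δt = 1.
T_6 = (1/2)·[(-1) + 2·(-1) + 2·(-2) + 2·(-4) + 2·(-7) + 2·(-11) + (-16)] = -33.5.

-33.5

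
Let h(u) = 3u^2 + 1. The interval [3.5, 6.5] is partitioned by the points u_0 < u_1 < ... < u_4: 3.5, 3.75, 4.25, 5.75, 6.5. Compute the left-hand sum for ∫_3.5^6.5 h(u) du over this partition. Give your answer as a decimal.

Subinterval widths: 0.25, 0.5, 1.5, 0.75.
Left endpoints: 3.5, 3.75, 4.25, 5.75.
h(3.5) = 37.75, h(3.75) = 43.1875, h(4.25) = 55.1875, h(5.75) = 100.1875.
Sum = Σ Δu_i · h(u_i).
Sum = 188.953125.

188.953125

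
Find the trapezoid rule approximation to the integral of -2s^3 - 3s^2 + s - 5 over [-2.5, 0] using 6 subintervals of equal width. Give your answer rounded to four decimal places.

-11.3932

Δs = (0 − (-2.5))/6 = 5/12.
f(-2.5) = 5, f(-25/12) = -1745/864, f(-5/3) = -155/27, f(-1.25) = -7.03125, f(-5/6) = -365/54, f(-5/12) = -5005/864, f(0) = -5.
T_6 = (Δs/2)·[f(s_0) + 2f(s_1) + ... + 2f(s_{5}) + f(s_6)].
Sum ≈ -11.3932.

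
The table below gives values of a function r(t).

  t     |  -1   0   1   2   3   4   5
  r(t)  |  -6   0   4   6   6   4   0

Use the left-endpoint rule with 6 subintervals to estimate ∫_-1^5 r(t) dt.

Δt = 1.
Sum = 1·[(-6) + 0 + 4 + 6 + 6 + 4] = 14.

14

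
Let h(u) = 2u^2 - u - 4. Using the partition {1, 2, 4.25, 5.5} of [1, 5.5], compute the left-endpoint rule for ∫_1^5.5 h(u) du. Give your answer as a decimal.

Subinterval widths: 1, 2.25, 1.25.
Left endpoints: 1, 2, 4.25.
h(1) = -3, h(2) = 2, h(4.25) = 27.875.
Sum = Σ Δu_i · h(u_i).
Sum = 36.34375.

36.34375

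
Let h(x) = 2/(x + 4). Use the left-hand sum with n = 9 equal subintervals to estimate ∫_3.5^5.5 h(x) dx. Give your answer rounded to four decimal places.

0.4791

Δx = (5.5 − 3.5)/9 = 2/9.
Left endpoints: 3.5, 67/18, 71/18, 25/6, 79/18, 83/18, 29/6, 91/18, 95/18.
h(3.5) = 4/15, h(67/18) = 36/139, h(71/18) = 36/143, h(25/6) = 12/49, h(79/18) = 36/151, h(83/18) = 36/155, h(29/6) = 12/53, h(91/18) = 36/163, h(95/18) = 36/167.
Sum = Δx · [h(3.5) + h(67/18) + h(71/18) + ...].
Sum ≈ 0.4791.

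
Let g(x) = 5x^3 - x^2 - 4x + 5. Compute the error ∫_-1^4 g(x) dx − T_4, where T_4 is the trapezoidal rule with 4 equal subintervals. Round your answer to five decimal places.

-27.99479

Exact integral: ∫_-1^4 g(x) dx ≈ 292.0833333.
T_4 = 320.078125.
Error ≈ 292.0833333 − 320.078125 ≈ -27.99479.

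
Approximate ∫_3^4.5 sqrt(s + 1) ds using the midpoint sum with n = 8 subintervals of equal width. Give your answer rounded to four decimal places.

Δs = (4.5 − 3)/8 = 0.1875.
Midpoints: 3.09375, 3.28125, 3.46875, 3.65625, 3.84375, 4.03125, 4.21875, 4.40625.
f(3.09375) ≈ 2.0233, f(3.28125) ≈ 2.0691, f(3.46875) ≈ 2.1139, f(3.65625) ≈ 2.1578, f(3.84375) ≈ 2.2009, f(4.03125) ≈ 2.2430, f(4.21875) ≈ 2.2845, f(4.40625) ≈ 2.3251.
Sum = Δs · [f(3.09375) + f(3.28125) + f(3.46875) + ...].
Sum ≈ 3.2658.

3.2658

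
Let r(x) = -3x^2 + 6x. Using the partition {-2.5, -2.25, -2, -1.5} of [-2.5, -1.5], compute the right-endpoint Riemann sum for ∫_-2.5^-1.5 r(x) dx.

Subinterval widths: 0.25, 0.25, 0.5.
Right endpoints: -2.25, -2, -1.5.
r(-2.25) = -28.6875, r(-2) = -24, r(-1.5) = -15.75.
Sum = Σ Δx_i · r(x_i).
Sum = -21.046875.

-21.046875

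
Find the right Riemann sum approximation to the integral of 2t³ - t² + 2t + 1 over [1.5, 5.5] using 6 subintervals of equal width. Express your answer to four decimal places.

540.5926

Δt = (5.5 − 1.5)/6 = 2/3.
Right endpoints: 13/6, 17/6, 3.5, 25/6, 29/6, 5.5.
f(13/6) = 1133/54, f(17/6) = 2383/54, f(3.5) = 81.5, f(25/6) = 7379/54, f(29/6) = 11509/54, f(5.5) = 314.5.
Sum = Δt · [f(13/6) + f(17/6) + f(3.5) + ...].
Sum ≈ 540.5926.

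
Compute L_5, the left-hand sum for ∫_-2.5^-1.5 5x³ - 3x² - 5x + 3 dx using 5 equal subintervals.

Δx = (-1.5 − (-2.5))/5 = 0.2.
Left endpoints: -2.5, -2.3, -2.1, -1.9, -1.7.
f(-2.5) = -81.375, f(-2.3) = -62.205, f(-2.1) = -46.035, f(-1.9) = -32.625, f(-1.7) = -21.735.
Sum = Δx · [f(-2.5) + f(-2.3) + f(-2.1) + f(-1.9) + f(-1.7)].
Sum = -48.795.

-48.795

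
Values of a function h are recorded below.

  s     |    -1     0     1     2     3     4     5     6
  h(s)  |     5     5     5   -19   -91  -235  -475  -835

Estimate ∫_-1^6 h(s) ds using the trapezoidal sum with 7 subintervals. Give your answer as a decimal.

-1225

Δs = 1.
T_7 = (1/2)·[5 + 2·5 + 2·5 + 2·(-19) + 2·(-91) + 2·(-235) + 2·(-475) + (-835)] = -1225.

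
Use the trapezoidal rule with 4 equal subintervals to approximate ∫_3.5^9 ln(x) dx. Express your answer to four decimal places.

Δx = (9 − 3.5)/4 = 1.375.
f(3.5) ≈ 1.2528, f(4.875) ≈ 1.5841, f(6.25) ≈ 1.8326, f(7.625) ≈ 2.0314, f(9) ≈ 2.1972.
T_4 = (Δx/2)·[f(x_0) + 2f(x_1) + 2f(x_2) + 2f(x_3) + f(x_4)].
Sum ≈ 9.8631.

9.8631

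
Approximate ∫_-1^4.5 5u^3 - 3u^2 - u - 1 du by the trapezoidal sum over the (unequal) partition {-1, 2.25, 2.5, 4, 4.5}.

Subinterval widths: 3.25, 0.25, 1.5, 0.5.
f(-1) = -8, f(2.25) = 38.515625, f(2.5) = 55.875, f(4) = 267, f(4.5) = 389.375.
On each subinterval the trapezoid contributes (Δu_i/2)·[f(u_{i-1}) + f(u_i)].
Sum = 467.63671875.

467.63671875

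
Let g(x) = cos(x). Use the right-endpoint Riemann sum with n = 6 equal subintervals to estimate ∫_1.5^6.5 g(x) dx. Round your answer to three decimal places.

-0.359

Δx = (6.5 − 1.5)/6 = 5/6.
Right endpoints: 7/3, 19/6, 4, 29/6, 17/3, 6.5.
g(7/3) ≈ -0.691, g(19/6) ≈ -1.000, g(4) ≈ -0.654, g(29/6) ≈ 0.121, g(17/3) ≈ 0.816, g(6.5) ≈ 0.977.
Sum = Δx · [g(7/3) + g(19/6) + g(4) + ...].
Sum ≈ -0.359.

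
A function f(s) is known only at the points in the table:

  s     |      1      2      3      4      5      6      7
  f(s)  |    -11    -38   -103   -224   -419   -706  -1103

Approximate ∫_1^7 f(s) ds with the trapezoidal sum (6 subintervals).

-2047

Δs = 1.
T_6 = (1/2)·[(-11) + 2·(-38) + 2·(-103) + 2·(-224) + 2·(-419) + 2·(-706) + (-1103)] = -2047.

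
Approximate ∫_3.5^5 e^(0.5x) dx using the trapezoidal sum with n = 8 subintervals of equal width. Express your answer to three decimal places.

12.865

Δx = (5 − 3.5)/8 = 0.1875.
f(3.5) ≈ 5.755, f(3.6875) ≈ 6.320, f(3.875) ≈ 6.941, f(4.0625) ≈ 7.624, f(4.25) ≈ 8.373, f(4.4375) ≈ 9.196, f(4.625) ≈ 10.100, f(4.8125) ≈ 11.092, f(5) ≈ 12.182.
T_8 = (Δx/2)·[f(x_0) + 2f(x_1) + ... + 2f(x_{7}) + f(x_8)].
Sum ≈ 12.865.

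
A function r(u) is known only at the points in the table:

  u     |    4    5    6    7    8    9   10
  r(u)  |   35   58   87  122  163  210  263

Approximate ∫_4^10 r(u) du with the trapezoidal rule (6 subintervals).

789

Δu = 1.
T_6 = (1/2)·[35 + 2·58 + 2·87 + 2·122 + 2·163 + 2·210 + 263] = 789.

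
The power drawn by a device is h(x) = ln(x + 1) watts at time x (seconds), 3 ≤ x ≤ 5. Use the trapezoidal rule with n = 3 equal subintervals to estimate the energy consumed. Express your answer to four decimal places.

Δx = (5 − 3)/3 = 2/3.
h(3) ≈ 1.3863, h(11/3) ≈ 1.5404, h(13/3) ≈ 1.6740, h(5) ≈ 1.7918.
T_3 = (Δx/2)·[h(x_0) + 2h(x_1) + 2h(x_2) + h(x_3)].
Sum ≈ 3.2023.

3.2023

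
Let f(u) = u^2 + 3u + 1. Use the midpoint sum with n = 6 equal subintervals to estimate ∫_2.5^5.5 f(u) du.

Δu = (5.5 − 2.5)/6 = 0.5.
Midpoints: 2.75, 3.25, 3.75, 4.25, 4.75, 5.25.
f(2.75) = 16.8125, f(3.25) = 21.3125, f(3.75) = 26.3125, f(4.25) = 31.8125, f(4.75) = 37.8125, f(5.25) = 44.3125.
Sum = Δu · [f(2.75) + f(3.25) + f(3.75) + ...].
Sum = 89.1875.

89.1875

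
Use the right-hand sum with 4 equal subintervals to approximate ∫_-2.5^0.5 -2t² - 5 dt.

-21.5625

Δt = (0.5 − (-2.5))/4 = 0.75.
Right endpoints: -1.75, -1, -0.25, 0.5.
f(-1.75) = -11.125, f(-1) = -7, f(-0.25) = -5.125, f(0.5) = -5.5.
Sum = Δt · [f(-1.75) + f(-1) + f(-0.25) + f(0.5)].
Sum = -21.5625.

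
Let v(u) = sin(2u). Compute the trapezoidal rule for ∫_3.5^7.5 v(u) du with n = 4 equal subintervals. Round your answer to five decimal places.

Δu = (7.5 − 3.5)/4 = 1.
v(3.5) ≈ 0.65699, v(4.5) ≈ 0.41212, v(5.5) ≈ -0.99999, v(6.5) ≈ 0.42017, v(7.5) ≈ 0.65029.
T_4 = (Δu/2)·[v(u_0) + 2v(u_1) + 2v(u_2) + 2v(u_3) + v(u_4)].
Sum ≈ 0.48593.

0.48593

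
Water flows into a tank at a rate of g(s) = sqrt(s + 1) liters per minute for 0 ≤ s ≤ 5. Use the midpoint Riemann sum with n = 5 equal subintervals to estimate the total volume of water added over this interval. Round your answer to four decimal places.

Δs = (5 − 0)/5 = 1.
Midpoints: 0.5, 1.5, 2.5, 3.5, 4.5.
g(0.5) ≈ 1.2247, g(1.5) ≈ 1.5811, g(2.5) ≈ 1.8708, g(3.5) ≈ 2.1213, g(4.5) ≈ 2.3452.
Sum = Δs · [g(0.5) + g(1.5) + g(2.5) + g(3.5) + g(4.5)].
Sum ≈ 9.1432.

9.1432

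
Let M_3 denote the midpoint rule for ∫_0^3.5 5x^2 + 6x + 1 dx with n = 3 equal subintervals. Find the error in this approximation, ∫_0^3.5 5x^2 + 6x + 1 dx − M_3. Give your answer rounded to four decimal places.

Exact integral: ∫_0^3.5 f(x) dx ≈ 111.708333.
M_3 ≈ 109.723380.
Error ≈ 111.708333 − 109.723380 ≈ 1.9850.

1.9850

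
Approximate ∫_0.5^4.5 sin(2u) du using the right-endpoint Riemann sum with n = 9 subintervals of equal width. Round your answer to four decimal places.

Δu = (4.5 − 0.5)/9 = 4/9.
Right endpoints: 17/18, 25/18, 11/6, 41/18, 49/18, 19/6, 65/18, 73/18, 4.5.
f(17/18) ≈ 0.9498, f(25/18) ≈ 0.3558, f(11/6) ≈ -0.5013, f(41/18) ≈ -0.9877, f(49/18) ≈ -0.7438, f(19/6) ≈ 0.0501, f(65/18) ≈ 0.8070, f(73/18) ≈ 0.9671, f(4.5) ≈ 0.4121.
Sum = Δu · [f(17/18) + f(25/18) + f(11/6) + ...].
Sum ≈ 0.5819.

0.5819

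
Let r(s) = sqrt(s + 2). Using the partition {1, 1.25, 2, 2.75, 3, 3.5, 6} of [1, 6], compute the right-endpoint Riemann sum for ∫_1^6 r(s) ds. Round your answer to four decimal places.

12.3880

Subinterval widths: 0.25, 0.75, 0.75, 0.25, 0.5, 2.5.
Right endpoints: 1.25, 2, 2.75, 3, 3.5, 6.
r(1.25) ≈ 1.8028, r(2) ≈ 2.0000, r(2.75) ≈ 2.1794, r(3) ≈ 2.2361, r(3.5) ≈ 2.3452, r(6) ≈ 2.8284.
Sum = Σ Δs_i · r(s_i).
Sum ≈ 12.3880.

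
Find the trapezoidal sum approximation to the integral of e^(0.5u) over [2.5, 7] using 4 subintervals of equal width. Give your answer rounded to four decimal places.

Δu = (7 − 2.5)/4 = 1.125.
f(2.5) ≈ 3.4903, f(3.625) ≈ 6.1257, f(4.75) ≈ 10.7510, f(5.875) ≈ 18.8686, f(7) ≈ 33.1155.
T_4 = (Δu/2)·[f(u_0) + 2f(u_1) + 2f(u_2) + 2f(u_3) + f(u_4)].
Sum ≈ 60.8043.

60.8043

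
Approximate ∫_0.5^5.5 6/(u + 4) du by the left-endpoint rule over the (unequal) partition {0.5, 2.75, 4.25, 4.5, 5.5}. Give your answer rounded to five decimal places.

5.22103

Subinterval widths: 2.25, 1.5, 0.25, 1.
Left endpoints: 0.5, 2.75, 4.25, 4.5.
f(0.5) = 4/3, f(2.75) = 8/9, f(4.25) = 8/11, f(4.5) = 12/17.
Sum = Σ Δu_i · f(u_i).
Sum ≈ 5.22103.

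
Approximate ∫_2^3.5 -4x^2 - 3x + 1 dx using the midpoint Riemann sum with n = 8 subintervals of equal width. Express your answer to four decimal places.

-57.3574

Δx = (3.5 − 2)/8 = 0.1875.
Midpoints: 2.09375, 2.28125, 2.46875, 2.65625, 2.84375, 3.03125, 3.21875, 3.40625.
f(2.09375) = -22.81640625, f(2.28125) = -26.66015625, f(2.46875) = -30.78515625, f(2.65625) = -35.19140625, f(2.84375) = -39.87890625, f(3.03125) = -44.84765625, f(3.21875) = -50.09765625, f(3.40625) = -55.62890625.
Sum = Δx · [f(2.09375) + f(2.28125) + f(2.46875) + ...].
Sum ≈ -57.3574.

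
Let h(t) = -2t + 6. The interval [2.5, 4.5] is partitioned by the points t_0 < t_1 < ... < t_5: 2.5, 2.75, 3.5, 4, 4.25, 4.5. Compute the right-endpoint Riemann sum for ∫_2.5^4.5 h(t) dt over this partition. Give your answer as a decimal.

-3

Subinterval widths: 0.25, 0.75, 0.5, 0.25, 0.25.
Right endpoints: 2.75, 3.5, 4, 4.25, 4.5.
h(2.75) = 0.5, h(3.5) = -1, h(4) = -2, h(4.25) = -2.5, h(4.5) = -3.
Sum = Σ Δt_i · h(t_i).
Sum = -3.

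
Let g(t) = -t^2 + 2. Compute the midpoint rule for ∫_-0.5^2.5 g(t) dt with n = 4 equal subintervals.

Δt = (2.5 − (-0.5))/4 = 0.75.
Midpoints: -0.125, 0.625, 1.375, 2.125.
g(-0.125) = 1.984375, g(0.625) = 1.609375, g(1.375) = 0.109375, g(2.125) = -2.515625.
Sum = Δt · [g(-0.125) + g(0.625) + g(1.375) + g(2.125)].
Sum = 0.890625.

0.890625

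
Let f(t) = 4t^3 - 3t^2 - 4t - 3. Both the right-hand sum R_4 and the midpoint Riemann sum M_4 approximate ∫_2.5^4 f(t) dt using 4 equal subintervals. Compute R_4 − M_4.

R_4 = 175.5.
M_4 = 143.9296875.
R_4 − M_4 = 31.5703125.

31.5703125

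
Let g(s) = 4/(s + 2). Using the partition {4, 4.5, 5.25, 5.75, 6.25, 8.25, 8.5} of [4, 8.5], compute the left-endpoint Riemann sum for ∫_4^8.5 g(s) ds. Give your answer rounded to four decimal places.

2.3961

Subinterval widths: 0.5, 0.75, 0.5, 0.5, 2, 0.25.
Left endpoints: 4, 4.5, 5.25, 5.75, 6.25, 8.25.
g(4) = 2/3, g(4.5) = 8/13, g(5.25) = 16/29, g(5.75) = 16/31, g(6.25) = 16/33, g(8.25) = 16/41.
Sum = Σ Δs_i · g(s_i).
Sum ≈ 2.3961.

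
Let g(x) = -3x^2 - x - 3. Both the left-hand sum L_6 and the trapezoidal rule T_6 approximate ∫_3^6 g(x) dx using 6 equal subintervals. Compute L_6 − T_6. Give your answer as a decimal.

L_6 = -190.875.
T_6 = -211.875.
L_6 − T_6 = 21.

21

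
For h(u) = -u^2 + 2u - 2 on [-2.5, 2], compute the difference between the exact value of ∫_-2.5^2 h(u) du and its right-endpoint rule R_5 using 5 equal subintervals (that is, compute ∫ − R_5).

-4.455

Exact integral: ∫_-2.5^2 h(u) du = -19.125.
R_5 = -14.67.
Error = -19.125 − (-14.67) = -4.455.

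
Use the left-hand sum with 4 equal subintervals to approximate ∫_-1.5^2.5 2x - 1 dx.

-4

Δx = (2.5 − (-1.5))/4 = 1.
Left endpoints: -1.5, -0.5, 0.5, 1.5.
f(-1.5) = -4, f(-0.5) = -2, f(0.5) = 0, f(1.5) = 2.
Sum = Δx · [f(-1.5) + f(-0.5) + f(0.5) + f(1.5)].
Sum = -4.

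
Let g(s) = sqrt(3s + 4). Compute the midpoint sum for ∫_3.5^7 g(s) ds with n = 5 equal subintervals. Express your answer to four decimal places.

15.5098

Δs = (7 − 3.5)/5 = 0.7.
Midpoints: 3.85, 4.55, 5.25, 5.95, 6.65.
g(3.85) ≈ 3.9433, g(4.55) ≈ 4.2012, g(5.25) ≈ 4.4441, g(5.95) ≈ 4.6744, g(6.65) ≈ 4.8939.
Sum = Δs · [g(3.85) + g(4.55) + g(5.25) + g(5.95) + g(6.65)].
Sum ≈ 15.5098.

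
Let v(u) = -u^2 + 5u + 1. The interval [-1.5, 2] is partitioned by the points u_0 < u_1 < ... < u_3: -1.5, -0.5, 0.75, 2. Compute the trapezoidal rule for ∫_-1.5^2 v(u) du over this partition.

Subinterval widths: 1, 1.25, 1.25.
v(-1.5) = -8.75, v(-0.5) = -1.75, v(0.75) = 4.1875, v(2) = 7.
On each subinterval the trapezoid contributes (Δu_i/2)·[v(u_{i-1}) + v(u_i)].
Sum = 3.265625.

3.265625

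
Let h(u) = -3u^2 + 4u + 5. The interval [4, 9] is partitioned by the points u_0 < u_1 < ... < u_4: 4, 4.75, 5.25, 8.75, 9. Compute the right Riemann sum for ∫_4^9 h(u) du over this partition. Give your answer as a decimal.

-775.515625

Subinterval widths: 0.75, 0.5, 3.5, 0.25.
Right endpoints: 4.75, 5.25, 8.75, 9.
h(4.75) = -43.6875, h(5.25) = -56.6875, h(8.75) = -189.6875, h(9) = -202.
Sum = Σ Δu_i · h(u_i).
Sum = -775.515625.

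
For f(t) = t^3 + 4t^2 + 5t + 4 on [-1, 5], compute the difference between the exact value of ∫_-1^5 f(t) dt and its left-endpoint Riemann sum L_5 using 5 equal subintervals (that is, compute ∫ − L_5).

136.8

Exact integral: ∫_-1^5 f(t) dt = 408.
L_5 = 271.2.
Error = 408 − 271.2 = 136.8.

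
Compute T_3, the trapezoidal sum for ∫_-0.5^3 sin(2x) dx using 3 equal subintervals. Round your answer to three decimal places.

Δx = (3 − (-0.5))/3 = 7/6.
f(-0.5) ≈ -0.841, f(2/3) ≈ 0.972, f(11/6) ≈ -0.501, f(3) ≈ -0.279.
T_3 = (Δx/2)·[f(x_0) + 2f(x_1) + 2f(x_2) + f(x_3)].
Sum ≈ -0.105.

-0.105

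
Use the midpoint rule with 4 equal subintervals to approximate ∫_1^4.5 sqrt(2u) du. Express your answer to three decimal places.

8.069

Δu = (4.5 − 1)/4 = 0.875.
Midpoints: 1.4375, 2.3125, 3.1875, 4.0625.
f(1.4375) ≈ 1.696, f(2.3125) ≈ 2.151, f(3.1875) ≈ 2.525, f(4.0625) ≈ 2.850.
Sum = Δu · [f(1.4375) + f(2.3125) + f(3.1875) + f(4.0625)].
Sum ≈ 8.069.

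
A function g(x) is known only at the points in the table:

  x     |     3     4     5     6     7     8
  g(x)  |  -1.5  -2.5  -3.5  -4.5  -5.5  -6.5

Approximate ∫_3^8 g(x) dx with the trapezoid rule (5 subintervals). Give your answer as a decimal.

Δx = 1.
T_5 = (1/2)·[(-1.5) + 2·(-2.5) + 2·(-3.5) + 2·(-4.5) + 2·(-5.5) + (-6.5)] = -20.

-20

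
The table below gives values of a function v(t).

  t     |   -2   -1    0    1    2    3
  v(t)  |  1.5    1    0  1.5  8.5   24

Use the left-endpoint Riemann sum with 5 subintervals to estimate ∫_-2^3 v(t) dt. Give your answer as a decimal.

12.5

Δt = 1.
Sum = 1·[1.5 + 1 + 0 + 1.5 + 8.5] = 12.5.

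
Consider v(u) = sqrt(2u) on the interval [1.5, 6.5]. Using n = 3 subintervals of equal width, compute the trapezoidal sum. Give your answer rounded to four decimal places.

Δu = (6.5 − 1.5)/3 = 5/3.
v(1.5) ≈ 1.7321, v(19/6) ≈ 2.5166, v(29/6) ≈ 3.1091, v(6.5) ≈ 3.6056.
T_3 = (Δu/2)·[v(u_0) + 2v(u_1) + 2v(u_2) + v(u_3)].
Sum ≈ 13.8242.

13.8242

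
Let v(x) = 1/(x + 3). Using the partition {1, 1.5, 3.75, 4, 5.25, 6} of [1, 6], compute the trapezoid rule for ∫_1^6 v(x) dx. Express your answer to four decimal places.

0.8233

Subinterval widths: 0.5, 2.25, 0.25, 1.25, 0.75.
v(1) = 0.25, v(1.5) = 2/9, v(3.75) = 4/27, v(4) = 1/7, v(5.25) = 4/33, v(6) = 1/9.
On each subinterval the trapezoid contributes (Δx_i/2)·[v(x_{i-1}) + v(x_i)].
Sum ≈ 0.8233.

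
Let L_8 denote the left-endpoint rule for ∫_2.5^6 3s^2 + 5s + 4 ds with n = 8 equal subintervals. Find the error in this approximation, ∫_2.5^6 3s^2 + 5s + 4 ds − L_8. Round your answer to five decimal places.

23.01660

Exact integral: ∫_2.5^6 f(s) ds = 288.75.
L_8 ≈ 265.7333984.
Error ≈ 288.75 − 265.7333984 ≈ 23.01660.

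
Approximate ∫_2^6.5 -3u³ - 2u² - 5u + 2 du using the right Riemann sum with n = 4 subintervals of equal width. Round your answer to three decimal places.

-2134.995

Δu = (6.5 − 2)/4 = 1.125.
Right endpoints: 3.125, 4.25, 5.375, 6.5.
f(3.125) = -63851/512, f(4.25) = -285.671875, f(5.375) = -280841/512, f(6.5) = -938.875.
Sum = Δu · [f(3.125) + f(4.25) + f(5.375) + f(6.5)].
Sum ≈ -2134.995.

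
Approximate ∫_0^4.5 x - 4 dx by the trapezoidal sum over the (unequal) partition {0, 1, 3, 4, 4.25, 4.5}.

-7.875

Subinterval widths: 1, 2, 1, 0.25, 0.25.
f(0) = -4, f(1) = -3, f(3) = -1, f(4) = 0, f(4.25) = 0.25, f(4.5) = 0.5.
On each subinterval the trapezoid contributes (Δx_i/2)·[f(x_{i-1}) + f(x_i)].
Sum = -7.875.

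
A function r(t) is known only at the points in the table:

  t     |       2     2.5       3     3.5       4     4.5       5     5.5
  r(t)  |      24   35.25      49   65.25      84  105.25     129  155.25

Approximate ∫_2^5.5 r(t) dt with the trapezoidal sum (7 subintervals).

278.6875

Δt = 0.5.
T_7 = (0.5/2)·[24 + 2·35.25 + 2·49 + 2·65.25 + 2·84 + 2·105.25 + 2·129 + 155.25] = 278.6875.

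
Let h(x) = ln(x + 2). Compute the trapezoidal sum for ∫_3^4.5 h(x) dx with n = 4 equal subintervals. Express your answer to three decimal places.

Δx = (4.5 − 3)/4 = 0.375.
h(3) ≈ 1.609, h(3.375) ≈ 1.682, h(3.75) ≈ 1.749, h(4.125) ≈ 1.812, h(4.5) ≈ 1.872.
T_4 = (Δx/2)·[h(x_0) + 2h(x_1) + 2h(x_2) + 2h(x_3) + h(x_4)].
Sum ≈ 2.619.

2.619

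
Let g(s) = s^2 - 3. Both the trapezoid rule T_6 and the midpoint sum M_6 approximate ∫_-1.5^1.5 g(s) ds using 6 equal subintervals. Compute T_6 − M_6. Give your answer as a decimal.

T_6 = -6.625.
M_6 = -6.8125.
T_6 − M_6 = 0.1875.

0.1875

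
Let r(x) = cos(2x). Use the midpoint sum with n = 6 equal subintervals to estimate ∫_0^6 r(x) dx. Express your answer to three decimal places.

Δx = (6 − 0)/6 = 1.
Midpoints: 0.5, 1.5, 2.5, 3.5, 4.5, 5.5.
r(0.5) ≈ 0.540, r(1.5) ≈ -0.990, r(2.5) ≈ 0.284, r(3.5) ≈ 0.754, r(4.5) ≈ -0.911, r(5.5) ≈ 0.004.
Sum = Δx · [r(0.5) + r(1.5) + r(2.5) + ...].
Sum ≈ -0.319.

-0.319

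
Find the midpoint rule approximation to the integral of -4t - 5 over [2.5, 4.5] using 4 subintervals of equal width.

Δt = (4.5 − 2.5)/4 = 0.5.
Midpoints: 2.75, 3.25, 3.75, 4.25.
f(2.75) = -16, f(3.25) = -18, f(3.75) = -20, f(4.25) = -22.
Sum = Δt · [f(2.75) + f(3.25) + f(3.75) + f(4.25)].
Sum = -38.

-38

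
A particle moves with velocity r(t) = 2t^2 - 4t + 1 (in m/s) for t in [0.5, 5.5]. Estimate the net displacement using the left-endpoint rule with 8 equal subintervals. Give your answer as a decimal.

43.984375

Δt = (5.5 − 0.5)/8 = 0.625.
Left endpoints: 0.5, 1.125, 1.75, 2.375, 3, 3.625, 4.25, 4.875.
r(0.5) = -0.5, r(1.125) = -0.96875, r(1.75) = 0.125, r(2.375) = 2.78125, r(3) = 7, r(3.625) = 12.78125, r(4.25) = 20.125, r(4.875) = 29.03125.
Sum = Δt · [r(0.5) + r(1.125) + r(1.75) + ...].
Sum = 43.984375.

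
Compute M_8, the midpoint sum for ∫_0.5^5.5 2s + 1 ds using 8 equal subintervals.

Δs = (5.5 − 0.5)/8 = 0.625.
Midpoints: 0.8125, 1.4375, 2.0625, 2.6875, 3.3125, 3.9375, 4.5625, 5.1875.
f(0.8125) = 2.625, f(1.4375) = 3.875, f(2.0625) = 5.125, f(2.6875) = 6.375, f(3.3125) = 7.625, f(3.9375) = 8.875, f(4.5625) = 10.125, f(5.1875) = 11.375.
Sum = Δs · [f(0.8125) + f(1.4375) + f(2.0625) + ...].
Sum = 35.

35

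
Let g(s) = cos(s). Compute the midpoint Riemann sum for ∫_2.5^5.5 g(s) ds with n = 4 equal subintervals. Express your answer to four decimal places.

-1.3351

Δs = (5.5 − 2.5)/4 = 0.75.
Midpoints: 2.875, 3.625, 4.375, 5.125.
g(2.875) ≈ -0.9647, g(3.625) ≈ -0.8854, g(4.375) ≈ -0.3310, g(5.125) ≈ 0.4010.
Sum = Δs · [g(2.875) + g(3.625) + g(4.375) + g(5.125)].
Sum ≈ -1.3351.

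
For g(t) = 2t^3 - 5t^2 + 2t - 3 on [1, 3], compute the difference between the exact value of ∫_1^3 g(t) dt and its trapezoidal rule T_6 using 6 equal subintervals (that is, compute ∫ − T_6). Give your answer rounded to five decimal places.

Exact integral: ∫_1^3 g(t) dt ≈ -1.3333333.
T_6 ≈ -1.0740741.
Error ≈ -1.3333333 − (-1.0740741) ≈ -0.25926.

-0.25926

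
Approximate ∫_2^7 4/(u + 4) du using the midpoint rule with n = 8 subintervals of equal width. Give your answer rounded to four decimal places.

Δu = (7 − 2)/8 = 0.625.
Midpoints: 2.3125, 2.9375, 3.5625, 4.1875, 4.8125, 5.4375, 6.0625, 6.6875.
f(2.3125) = 64/101, f(2.9375) = 64/111, f(3.5625) = 64/121, f(4.1875) = 64/131, f(4.8125) = 64/141, f(5.4375) = 64/151, f(6.0625) = 64/161, f(6.6875) = 64/171.
Sum = Δu · [f(2.3125) + f(2.9375) + f(3.5625) + ...].
Sum ≈ 2.4233.

2.4233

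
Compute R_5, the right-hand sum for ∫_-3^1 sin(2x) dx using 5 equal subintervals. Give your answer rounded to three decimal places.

0.787

Δx = (1 − (-3))/5 = 0.8.
Right endpoints: -2.2, -1.4, -0.6, 0.2, 1.
f(-2.2) ≈ 0.952, f(-1.4) ≈ -0.335, f(-0.6) ≈ -0.932, f(0.2) ≈ 0.389, f(1) ≈ 0.909.
Sum = Δx · [f(-2.2) + f(-1.4) + f(-0.6) + f(0.2) + f(1)].
Sum ≈ 0.787.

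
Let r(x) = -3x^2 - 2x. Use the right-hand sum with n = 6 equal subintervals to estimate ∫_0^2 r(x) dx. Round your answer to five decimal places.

-14.77778

Δx = (2 − 0)/6 = 1/3.
Right endpoints: 1/3, 2/3, 1, 4/3, 5/3, 2.
r(1/3) = -1, r(2/3) = -8/3, r(1) = -5, r(4/3) = -8, r(5/3) = -35/3, r(2) = -16.
Sum = Δx · [r(1/3) + r(2/3) + r(1) + ...].
Sum ≈ -14.77778.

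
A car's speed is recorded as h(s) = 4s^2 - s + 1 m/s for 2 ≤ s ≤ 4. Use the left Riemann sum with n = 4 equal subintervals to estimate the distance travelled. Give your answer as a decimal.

Δs = (4 − 2)/4 = 0.5.
Left endpoints: 2, 2.5, 3, 3.5.
h(2) = 15, h(2.5) = 23.5, h(3) = 34, h(3.5) = 46.5.
Sum = Δs · [h(2) + h(2.5) + h(3) + h(3.5)].
Sum = 59.5.

59.5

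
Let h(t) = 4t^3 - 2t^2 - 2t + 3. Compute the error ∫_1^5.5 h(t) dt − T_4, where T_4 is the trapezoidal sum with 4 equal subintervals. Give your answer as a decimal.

Exact integral: ∫_1^5.5 h(t) dt = 788.0625.
T_4 = 823.18359375.
Error = 788.0625 − 823.18359375 = -35.12109375.

-35.12109375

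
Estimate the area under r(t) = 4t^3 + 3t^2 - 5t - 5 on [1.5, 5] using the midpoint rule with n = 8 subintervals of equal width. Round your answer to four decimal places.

664.8428

Δt = (5 − 1.5)/8 = 0.4375.
Midpoints: 1.71875, 2.15625, 2.59375, 3.03125, 3.46875, 3.90625, 4.34375, 4.78125.
r(1.71875) = 127615/8192, r(2.15625) = 313493/8192, r(2.59375) = 589923/8192, r(3.03125) = 973369/8192, r(3.46875) = 1480295/8192, r(3.90625) = 2127165/8192, r(4.34375) = 2930443/8192, r(4.78125) = 3906593/8192.
Sum = Δt · [r(1.71875) + r(2.15625) + r(2.59375) + ...].
Sum ≈ 664.8428.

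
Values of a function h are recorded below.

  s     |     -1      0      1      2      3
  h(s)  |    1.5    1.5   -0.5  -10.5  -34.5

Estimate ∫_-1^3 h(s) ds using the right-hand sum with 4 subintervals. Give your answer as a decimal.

-44

Δs = 1.
Sum = 1·[1.5 + (-0.5) + (-10.5) + (-34.5)] = -44.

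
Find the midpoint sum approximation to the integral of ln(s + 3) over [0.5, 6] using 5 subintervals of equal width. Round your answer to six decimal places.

9.899078

Δs = (6 − 0.5)/5 = 1.1.
Midpoints: 1.05, 2.15, 3.25, 4.35, 5.45.
f(1.05) ≈ 1.398717, f(2.15) ≈ 1.638997, f(3.25) ≈ 1.832581, f(4.35) ≈ 1.994700, f(5.45) ≈ 2.134166.
Sum = Δs · [f(1.05) + f(2.15) + f(3.25) + f(4.35) + f(5.45)].
Sum ≈ 9.899078.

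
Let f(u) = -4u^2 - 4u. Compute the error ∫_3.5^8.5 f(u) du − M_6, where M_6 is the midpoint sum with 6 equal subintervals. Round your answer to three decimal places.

Exact integral: ∫_3.5^8.5 f(u) du ≈ -881.66667.
M_6 ≈ -880.50926.
Error ≈ -881.66667 − (-880.50926) ≈ -1.157.

-1.157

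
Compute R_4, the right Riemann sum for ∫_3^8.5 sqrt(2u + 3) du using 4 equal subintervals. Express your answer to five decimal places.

Δu = (8.5 − 3)/4 = 1.375.
Right endpoints: 4.375, 5.75, 7.125, 8.5.
f(4.375) ≈ 3.42783, f(5.75) ≈ 3.80789, f(7.125) ≈ 4.15331, f(8.5) ≈ 4.47214.
Sum = Δu · [f(4.375) + f(5.75) + f(7.125) + f(8.5)].
Sum ≈ 21.80910.

21.80910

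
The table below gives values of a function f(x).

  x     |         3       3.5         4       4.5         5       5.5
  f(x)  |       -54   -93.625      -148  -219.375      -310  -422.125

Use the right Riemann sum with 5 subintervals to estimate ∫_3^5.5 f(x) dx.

Δx = 0.5.
Sum = 0.5·[(-93.625) + (-148) + (-219.375) + (-310) + (-422.125)] = -596.5625.

-596.5625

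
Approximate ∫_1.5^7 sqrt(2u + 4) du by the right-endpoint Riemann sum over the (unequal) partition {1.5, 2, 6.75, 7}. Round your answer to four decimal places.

Subinterval widths: 0.5, 4.75, 0.25.
Right endpoints: 2, 6.75, 7.
f(2) ≈ 2.8284, f(6.75) ≈ 4.1833, f(7) ≈ 4.2426.
Sum = Σ Δu_i · f(u_i).
Sum ≈ 22.3455.

22.3455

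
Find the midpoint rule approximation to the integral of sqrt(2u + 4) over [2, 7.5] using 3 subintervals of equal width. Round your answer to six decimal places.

20.081081

Δu = (7.5 − 2)/3 = 11/6.
Midpoints: 35/12, 4.75, 79/12.
f(35/12) ≈ 3.135815, f(4.75) ≈ 3.674235, f(79/12) ≈ 4.143268.
Sum = Δu · [f(35/12) + f(4.75) + f(79/12)].
Sum ≈ 20.081081.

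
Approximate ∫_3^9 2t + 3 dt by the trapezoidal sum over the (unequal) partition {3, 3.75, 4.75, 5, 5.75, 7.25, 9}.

Subinterval widths: 0.75, 1, 0.25, 0.75, 1.5, 1.75.
f(3) = 9, f(3.75) = 10.5, f(4.75) = 12.5, f(5) = 13, f(5.75) = 14.5, f(7.25) = 17.5, f(9) = 21.
On each subinterval the trapezoid contributes (Δt_i/2)·[f(t_{i-1}) + f(t_i)].
Sum = 90.

90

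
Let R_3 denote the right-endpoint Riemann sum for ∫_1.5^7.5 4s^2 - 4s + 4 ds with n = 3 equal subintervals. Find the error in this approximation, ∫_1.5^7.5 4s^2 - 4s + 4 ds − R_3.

Exact integral: ∫_1.5^7.5 f(s) ds = 474.
R_3 = 682.
Error = 474 − 682 = -208.

-208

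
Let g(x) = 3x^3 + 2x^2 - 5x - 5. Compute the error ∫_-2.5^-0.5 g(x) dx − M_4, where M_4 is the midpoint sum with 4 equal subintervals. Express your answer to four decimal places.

-0.4792

Exact integral: ∫_-2.5^-0.5 g(x) dx ≈ -13.916667.
M_4 = -13.4375.
Error ≈ -13.916667 − (-13.4375) ≈ -0.4792.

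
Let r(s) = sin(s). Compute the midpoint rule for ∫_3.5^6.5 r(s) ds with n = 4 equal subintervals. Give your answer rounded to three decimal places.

Δs = (6.5 − 3.5)/4 = 0.75.
Midpoints: 3.875, 4.625, 5.375, 6.125.
r(3.875) ≈ -0.669, r(4.625) ≈ -0.996, r(5.375) ≈ -0.788, r(6.125) ≈ -0.158.
Sum = Δs · [r(3.875) + r(4.625) + r(5.375) + r(6.125)].
Sum ≈ -1.959.

-1.959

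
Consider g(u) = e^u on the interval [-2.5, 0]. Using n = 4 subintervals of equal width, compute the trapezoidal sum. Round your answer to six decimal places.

0.947602

Δu = (0 − (-2.5))/4 = 0.625.
g(-2.5) ≈ 0.082085, g(-1.875) ≈ 0.153355, g(-1.25) ≈ 0.286505, g(-0.625) ≈ 0.535261, g(0) ≈ 1.000000.
T_4 = (Δu/2)·[g(u_0) + 2g(u_1) + 2g(u_2) + 2g(u_3) + g(u_4)].
Sum ≈ 0.947602.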